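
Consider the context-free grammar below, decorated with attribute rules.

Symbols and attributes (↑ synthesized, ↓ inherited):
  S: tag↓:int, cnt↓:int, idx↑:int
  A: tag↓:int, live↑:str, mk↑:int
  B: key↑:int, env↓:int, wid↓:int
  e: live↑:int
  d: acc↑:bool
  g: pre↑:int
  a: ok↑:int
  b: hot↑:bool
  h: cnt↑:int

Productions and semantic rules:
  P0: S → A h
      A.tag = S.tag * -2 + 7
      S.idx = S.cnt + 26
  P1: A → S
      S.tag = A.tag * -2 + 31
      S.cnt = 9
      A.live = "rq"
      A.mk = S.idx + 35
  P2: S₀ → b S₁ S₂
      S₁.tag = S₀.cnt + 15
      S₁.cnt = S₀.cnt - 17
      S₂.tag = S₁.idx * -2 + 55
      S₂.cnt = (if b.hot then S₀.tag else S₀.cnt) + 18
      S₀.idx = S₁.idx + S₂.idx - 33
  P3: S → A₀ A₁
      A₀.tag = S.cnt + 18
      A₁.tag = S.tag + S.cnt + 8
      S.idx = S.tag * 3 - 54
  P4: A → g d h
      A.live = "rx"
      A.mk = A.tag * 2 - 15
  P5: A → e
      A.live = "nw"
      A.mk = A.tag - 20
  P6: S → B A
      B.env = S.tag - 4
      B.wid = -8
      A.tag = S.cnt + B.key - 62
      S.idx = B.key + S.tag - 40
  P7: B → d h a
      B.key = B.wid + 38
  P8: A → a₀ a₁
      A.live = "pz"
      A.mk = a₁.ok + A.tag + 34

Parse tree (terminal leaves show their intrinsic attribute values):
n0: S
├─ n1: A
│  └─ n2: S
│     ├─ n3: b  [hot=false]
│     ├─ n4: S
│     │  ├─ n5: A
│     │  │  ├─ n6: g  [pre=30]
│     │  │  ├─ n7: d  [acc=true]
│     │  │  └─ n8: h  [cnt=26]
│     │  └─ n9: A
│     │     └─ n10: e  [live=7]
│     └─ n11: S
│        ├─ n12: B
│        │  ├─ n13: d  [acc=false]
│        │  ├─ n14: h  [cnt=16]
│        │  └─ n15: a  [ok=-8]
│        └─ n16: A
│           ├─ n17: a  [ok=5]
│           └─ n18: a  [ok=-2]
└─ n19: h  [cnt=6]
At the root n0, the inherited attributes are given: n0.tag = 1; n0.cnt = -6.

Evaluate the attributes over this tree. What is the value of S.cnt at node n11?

27

1. n0.tag = 1  [given at root]
2. n0.cnt = -6  [given at root]
3. n1.tag = 5  [S.tag * -2 + 7]
4. n2.tag = 21  [A.tag * -2 + 31]
5. n2.cnt = 9  [9]
6. n3.hot = false  [terminal]
7. n4.tag = 24  [S₀.cnt + 15]
8. n4.cnt = -8  [S₀.cnt - 17]
9. n5.tag = 10  [S.cnt + 18]
10. n6.pre = 30  [terminal]
11. n7.acc = true  [terminal]
12. n8.cnt = 26  [terminal]
13. n5.live = "rx"  ["rx"]
14. n5.mk = 5  [A.tag * 2 - 15]
15. n9.tag = 24  [S.tag + S.cnt + 8]
16. n10.live = 7  [terminal]
17. n9.live = "nw"  ["nw"]
18. n9.mk = 4  [A.tag - 20]
19. n4.idx = 18  [S.tag * 3 - 54]
20. n11.tag = 19  [S₁.idx * -2 + 55]
21. n11.cnt = 27  [(if b.hot then S₀.tag else S₀.cnt) + 18]
22. n12.env = 15  [S.tag - 4]
23. n12.wid = -8  [-8]
24. n13.acc = false  [terminal]
25. n14.cnt = 16  [terminal]
26. n15.ok = -8  [terminal]
27. n12.key = 30  [B.wid + 38]
28. n16.tag = -5  [S.cnt + B.key - 62]
29. n17.ok = 5  [terminal]
30. n18.ok = -2  [terminal]
31. n16.live = "pz"  ["pz"]
32. n16.mk = 27  [a₁.ok + A.tag + 34]
33. n11.idx = 9  [B.key + S.tag - 40]
34. n2.idx = -6  [S₁.idx + S₂.idx - 33]
35. n1.live = "rq"  ["rq"]
36. n1.mk = 29  [S.idx + 35]
37. n19.cnt = 6  [terminal]
38. n0.idx = 20  [S.cnt + 26]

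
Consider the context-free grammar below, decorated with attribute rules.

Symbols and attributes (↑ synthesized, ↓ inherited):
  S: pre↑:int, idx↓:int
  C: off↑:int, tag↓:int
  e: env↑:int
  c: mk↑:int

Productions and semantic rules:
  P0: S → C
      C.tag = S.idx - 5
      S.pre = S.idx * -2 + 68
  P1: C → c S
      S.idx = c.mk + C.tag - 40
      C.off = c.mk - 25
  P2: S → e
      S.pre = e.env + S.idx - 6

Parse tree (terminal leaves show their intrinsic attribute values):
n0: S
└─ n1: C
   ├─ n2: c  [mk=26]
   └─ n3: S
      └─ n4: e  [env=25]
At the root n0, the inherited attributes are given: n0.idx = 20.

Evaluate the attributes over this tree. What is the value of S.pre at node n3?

20

1. n0.idx = 20  [given at root]
2. n1.tag = 15  [S.idx - 5]
3. n2.mk = 26  [terminal]
4. n3.idx = 1  [c.mk + C.tag - 40]
5. n4.env = 25  [terminal]
6. n3.pre = 20  [e.env + S.idx - 6]
7. n1.off = 1  [c.mk - 25]
8. n0.pre = 28  [S.idx * -2 + 68]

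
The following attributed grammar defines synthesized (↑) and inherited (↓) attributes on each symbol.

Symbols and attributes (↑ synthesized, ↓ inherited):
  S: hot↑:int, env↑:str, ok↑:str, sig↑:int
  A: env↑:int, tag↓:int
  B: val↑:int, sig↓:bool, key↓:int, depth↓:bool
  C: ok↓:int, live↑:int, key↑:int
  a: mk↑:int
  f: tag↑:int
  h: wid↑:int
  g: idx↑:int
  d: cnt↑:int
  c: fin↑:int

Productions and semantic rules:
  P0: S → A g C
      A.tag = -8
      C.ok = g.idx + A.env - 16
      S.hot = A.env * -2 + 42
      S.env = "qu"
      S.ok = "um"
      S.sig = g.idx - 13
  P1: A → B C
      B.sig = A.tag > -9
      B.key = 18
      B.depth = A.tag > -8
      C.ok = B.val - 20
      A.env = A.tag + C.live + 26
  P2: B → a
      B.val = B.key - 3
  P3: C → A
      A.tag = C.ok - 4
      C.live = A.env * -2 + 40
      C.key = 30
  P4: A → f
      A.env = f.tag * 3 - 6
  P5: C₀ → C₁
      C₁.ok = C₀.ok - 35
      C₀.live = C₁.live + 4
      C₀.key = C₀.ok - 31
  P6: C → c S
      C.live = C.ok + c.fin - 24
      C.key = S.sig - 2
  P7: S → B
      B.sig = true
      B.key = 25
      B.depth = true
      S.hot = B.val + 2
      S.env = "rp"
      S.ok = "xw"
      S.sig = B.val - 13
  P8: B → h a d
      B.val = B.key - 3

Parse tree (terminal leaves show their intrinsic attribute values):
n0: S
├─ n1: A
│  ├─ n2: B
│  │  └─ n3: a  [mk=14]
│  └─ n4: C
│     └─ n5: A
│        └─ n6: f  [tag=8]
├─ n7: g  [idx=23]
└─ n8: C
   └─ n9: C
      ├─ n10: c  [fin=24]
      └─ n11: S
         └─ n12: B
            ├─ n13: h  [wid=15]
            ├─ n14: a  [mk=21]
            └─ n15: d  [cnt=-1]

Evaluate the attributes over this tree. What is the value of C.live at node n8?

-2

1. n1.tag = -8  [-8]
2. n2.sig = true  [A.tag > -9]
3. n2.key = 18  [18]
4. n2.depth = false  [A.tag > -8]
5. n3.mk = 14  [terminal]
6. n2.val = 15  [B.key - 3]
7. n4.ok = -5  [B.val - 20]
8. n5.tag = -9  [C.ok - 4]
9. n6.tag = 8  [terminal]
10. n5.env = 18  [f.tag * 3 - 6]
11. n4.live = 4  [A.env * -2 + 40]
12. n4.key = 30  [30]
13. n1.env = 22  [A.tag + C.live + 26]
14. n7.idx = 23  [terminal]
15. n8.ok = 29  [g.idx + A.env - 16]
16. n9.ok = -6  [C₀.ok - 35]
17. n10.fin = 24  [terminal]
18. n12.sig = true  [true]
19. n12.key = 25  [25]
20. n12.depth = true  [true]
21. n13.wid = 15  [terminal]
22. n14.mk = 21  [terminal]
23. n15.cnt = -1  [terminal]
24. n12.val = 22  [B.key - 3]
25. n11.hot = 24  [B.val + 2]
26. n11.env = "rp"  ["rp"]
27. n11.ok = "xw"  ["xw"]
28. n11.sig = 9  [B.val - 13]
29. n9.live = -6  [C.ok + c.fin - 24]
30. n9.key = 7  [S.sig - 2]
31. n8.live = -2  [C₁.live + 4]
32. n8.key = -2  [C₀.ok - 31]
33. n0.hot = -2  [A.env * -2 + 42]
34. n0.env = "qu"  ["qu"]
35. n0.ok = "um"  ["um"]
36. n0.sig = 10  [g.idx - 13]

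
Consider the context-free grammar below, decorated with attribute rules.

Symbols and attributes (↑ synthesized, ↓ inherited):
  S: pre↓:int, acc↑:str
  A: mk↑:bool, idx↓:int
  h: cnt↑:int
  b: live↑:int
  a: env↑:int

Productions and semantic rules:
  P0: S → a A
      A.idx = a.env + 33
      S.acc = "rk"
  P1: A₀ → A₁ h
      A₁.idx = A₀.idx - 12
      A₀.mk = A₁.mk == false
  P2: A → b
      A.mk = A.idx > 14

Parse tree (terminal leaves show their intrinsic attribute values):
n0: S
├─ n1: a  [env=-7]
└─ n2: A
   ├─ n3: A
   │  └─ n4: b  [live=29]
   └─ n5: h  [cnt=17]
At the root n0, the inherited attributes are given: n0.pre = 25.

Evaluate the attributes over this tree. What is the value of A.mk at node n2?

true

1. n0.pre = 25  [given at root]
2. n1.env = -7  [terminal]
3. n2.idx = 26  [a.env + 33]
4. n3.idx = 14  [A₀.idx - 12]
5. n4.live = 29  [terminal]
6. n3.mk = false  [A.idx > 14]
7. n5.cnt = 17  [terminal]
8. n2.mk = true  [A₁.mk == false]
9. n0.acc = "rk"  ["rk"]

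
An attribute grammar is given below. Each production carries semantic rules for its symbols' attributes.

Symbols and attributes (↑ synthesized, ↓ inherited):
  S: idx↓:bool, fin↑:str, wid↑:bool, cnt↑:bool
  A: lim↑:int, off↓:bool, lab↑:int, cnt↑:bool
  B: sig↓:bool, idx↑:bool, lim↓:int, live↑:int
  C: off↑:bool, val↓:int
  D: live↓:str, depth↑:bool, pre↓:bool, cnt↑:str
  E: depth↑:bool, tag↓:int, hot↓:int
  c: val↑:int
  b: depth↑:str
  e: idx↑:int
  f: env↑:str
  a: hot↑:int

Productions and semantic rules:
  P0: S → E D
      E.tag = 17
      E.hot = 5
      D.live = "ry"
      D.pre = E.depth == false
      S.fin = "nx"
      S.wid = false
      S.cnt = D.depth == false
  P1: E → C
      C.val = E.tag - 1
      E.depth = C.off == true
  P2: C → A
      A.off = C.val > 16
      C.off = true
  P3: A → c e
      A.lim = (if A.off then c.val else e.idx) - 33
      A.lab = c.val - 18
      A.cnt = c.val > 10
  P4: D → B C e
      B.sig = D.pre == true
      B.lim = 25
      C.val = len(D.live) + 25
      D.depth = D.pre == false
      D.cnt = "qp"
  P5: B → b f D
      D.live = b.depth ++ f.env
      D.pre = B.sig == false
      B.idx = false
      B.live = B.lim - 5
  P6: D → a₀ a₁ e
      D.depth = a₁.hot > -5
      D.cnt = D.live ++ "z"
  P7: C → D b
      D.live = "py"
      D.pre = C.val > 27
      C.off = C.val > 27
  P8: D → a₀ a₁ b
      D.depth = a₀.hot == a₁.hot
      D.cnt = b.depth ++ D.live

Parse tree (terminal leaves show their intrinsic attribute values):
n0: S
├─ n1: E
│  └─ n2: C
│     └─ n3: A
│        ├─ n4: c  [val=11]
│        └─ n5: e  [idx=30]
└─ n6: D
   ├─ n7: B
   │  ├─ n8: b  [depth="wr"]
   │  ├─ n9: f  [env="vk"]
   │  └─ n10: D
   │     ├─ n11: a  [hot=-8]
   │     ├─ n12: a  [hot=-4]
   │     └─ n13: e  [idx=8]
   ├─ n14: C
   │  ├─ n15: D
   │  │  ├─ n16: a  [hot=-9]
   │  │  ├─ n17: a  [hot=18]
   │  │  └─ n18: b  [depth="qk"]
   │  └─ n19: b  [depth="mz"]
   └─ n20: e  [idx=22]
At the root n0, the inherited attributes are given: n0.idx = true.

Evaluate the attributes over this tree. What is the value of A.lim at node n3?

1. n0.idx = true  [given at root]
2. n1.tag = 17  [17]
3. n1.hot = 5  [5]
4. n2.val = 16  [E.tag - 1]
5. n3.off = false  [C.val > 16]
6. n4.val = 11  [terminal]
7. n5.idx = 30  [terminal]
8. n3.lim = -3  [(if A.off then c.val else e.idx) - 33]
9. n3.lab = -7  [c.val - 18]
10. n3.cnt = true  [c.val > 10]
11. n2.off = true  [true]
12. n1.depth = true  [C.off == true]
13. n6.live = "ry"  ["ry"]
14. n6.pre = false  [E.depth == false]
15. n7.sig = false  [D.pre == true]
16. n7.lim = 25  [25]
17. n8.depth = "wr"  [terminal]
18. n9.env = "vk"  [terminal]
19. n10.live = "wrvk"  [b.depth ++ f.env]
20. n10.pre = true  [B.sig == false]
21. n11.hot = -8  [terminal]
22. n12.hot = -4  [terminal]
23. n13.idx = 8  [terminal]
24. n10.depth = true  [a₁.hot > -5]
25. n10.cnt = "wrvkz"  [D.live ++ "z"]
26. n7.idx = false  [false]
27. n7.live = 20  [B.lim - 5]
28. n14.val = 27  [len(D.live) + 25]
29. n15.live = "py"  ["py"]
30. n15.pre = false  [C.val > 27]
31. n16.hot = -9  [terminal]
32. n17.hot = 18  [terminal]
33. n18.depth = "qk"  [terminal]
34. n15.depth = false  [a₀.hot == a₁.hot]
35. n15.cnt = "qkpy"  [b.depth ++ D.live]
36. n19.depth = "mz"  [terminal]
37. n14.off = false  [C.val > 27]
38. n20.idx = 22  [terminal]
39. n6.depth = true  [D.pre == false]
40. n6.cnt = "qp"  ["qp"]
41. n0.fin = "nx"  ["nx"]
42. n0.wid = false  [false]
43. n0.cnt = false  [D.depth == false]

-3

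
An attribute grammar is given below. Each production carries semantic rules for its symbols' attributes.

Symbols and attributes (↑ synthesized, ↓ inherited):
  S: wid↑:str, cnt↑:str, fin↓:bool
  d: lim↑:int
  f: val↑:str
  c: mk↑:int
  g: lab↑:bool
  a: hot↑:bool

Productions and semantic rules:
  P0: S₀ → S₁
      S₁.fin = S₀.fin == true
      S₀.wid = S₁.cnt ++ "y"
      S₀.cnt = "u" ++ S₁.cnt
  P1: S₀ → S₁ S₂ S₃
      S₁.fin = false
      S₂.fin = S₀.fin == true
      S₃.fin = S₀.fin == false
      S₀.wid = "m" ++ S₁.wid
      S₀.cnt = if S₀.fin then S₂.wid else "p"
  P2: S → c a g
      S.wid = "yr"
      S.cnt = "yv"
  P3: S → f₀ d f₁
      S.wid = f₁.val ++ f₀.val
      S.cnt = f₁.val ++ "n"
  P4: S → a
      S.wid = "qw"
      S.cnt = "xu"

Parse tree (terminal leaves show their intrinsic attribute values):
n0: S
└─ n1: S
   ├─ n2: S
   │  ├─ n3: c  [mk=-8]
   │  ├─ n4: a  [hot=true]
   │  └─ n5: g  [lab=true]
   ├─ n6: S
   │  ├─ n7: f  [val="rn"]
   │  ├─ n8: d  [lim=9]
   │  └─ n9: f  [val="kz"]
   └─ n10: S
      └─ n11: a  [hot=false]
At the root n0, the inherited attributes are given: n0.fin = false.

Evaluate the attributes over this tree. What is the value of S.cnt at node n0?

"up"

1. n0.fin = false  [given at root]
2. n1.fin = false  [S₀.fin == true]
3. n2.fin = false  [false]
4. n3.mk = -8  [terminal]
5. n4.hot = true  [terminal]
6. n5.lab = true  [terminal]
7. n2.wid = "yr"  ["yr"]
8. n2.cnt = "yv"  ["yv"]
9. n6.fin = false  [S₀.fin == true]
10. n7.val = "rn"  [terminal]
11. n8.lim = 9  [terminal]
12. n9.val = "kz"  [terminal]
13. n6.wid = "kzrn"  [f₁.val ++ f₀.val]
14. n6.cnt = "kzn"  [f₁.val ++ "n"]
15. n10.fin = true  [S₀.fin == false]
16. n11.hot = false  [terminal]
17. n10.wid = "qw"  ["qw"]
18. n10.cnt = "xu"  ["xu"]
19. n1.wid = "myr"  ["m" ++ S₁.wid]
20. n1.cnt = "p"  [if S₀.fin then S₂.wid else "p"]
21. n0.wid = "py"  [S₁.cnt ++ "y"]
22. n0.cnt = "up"  ["u" ++ S₁.cnt]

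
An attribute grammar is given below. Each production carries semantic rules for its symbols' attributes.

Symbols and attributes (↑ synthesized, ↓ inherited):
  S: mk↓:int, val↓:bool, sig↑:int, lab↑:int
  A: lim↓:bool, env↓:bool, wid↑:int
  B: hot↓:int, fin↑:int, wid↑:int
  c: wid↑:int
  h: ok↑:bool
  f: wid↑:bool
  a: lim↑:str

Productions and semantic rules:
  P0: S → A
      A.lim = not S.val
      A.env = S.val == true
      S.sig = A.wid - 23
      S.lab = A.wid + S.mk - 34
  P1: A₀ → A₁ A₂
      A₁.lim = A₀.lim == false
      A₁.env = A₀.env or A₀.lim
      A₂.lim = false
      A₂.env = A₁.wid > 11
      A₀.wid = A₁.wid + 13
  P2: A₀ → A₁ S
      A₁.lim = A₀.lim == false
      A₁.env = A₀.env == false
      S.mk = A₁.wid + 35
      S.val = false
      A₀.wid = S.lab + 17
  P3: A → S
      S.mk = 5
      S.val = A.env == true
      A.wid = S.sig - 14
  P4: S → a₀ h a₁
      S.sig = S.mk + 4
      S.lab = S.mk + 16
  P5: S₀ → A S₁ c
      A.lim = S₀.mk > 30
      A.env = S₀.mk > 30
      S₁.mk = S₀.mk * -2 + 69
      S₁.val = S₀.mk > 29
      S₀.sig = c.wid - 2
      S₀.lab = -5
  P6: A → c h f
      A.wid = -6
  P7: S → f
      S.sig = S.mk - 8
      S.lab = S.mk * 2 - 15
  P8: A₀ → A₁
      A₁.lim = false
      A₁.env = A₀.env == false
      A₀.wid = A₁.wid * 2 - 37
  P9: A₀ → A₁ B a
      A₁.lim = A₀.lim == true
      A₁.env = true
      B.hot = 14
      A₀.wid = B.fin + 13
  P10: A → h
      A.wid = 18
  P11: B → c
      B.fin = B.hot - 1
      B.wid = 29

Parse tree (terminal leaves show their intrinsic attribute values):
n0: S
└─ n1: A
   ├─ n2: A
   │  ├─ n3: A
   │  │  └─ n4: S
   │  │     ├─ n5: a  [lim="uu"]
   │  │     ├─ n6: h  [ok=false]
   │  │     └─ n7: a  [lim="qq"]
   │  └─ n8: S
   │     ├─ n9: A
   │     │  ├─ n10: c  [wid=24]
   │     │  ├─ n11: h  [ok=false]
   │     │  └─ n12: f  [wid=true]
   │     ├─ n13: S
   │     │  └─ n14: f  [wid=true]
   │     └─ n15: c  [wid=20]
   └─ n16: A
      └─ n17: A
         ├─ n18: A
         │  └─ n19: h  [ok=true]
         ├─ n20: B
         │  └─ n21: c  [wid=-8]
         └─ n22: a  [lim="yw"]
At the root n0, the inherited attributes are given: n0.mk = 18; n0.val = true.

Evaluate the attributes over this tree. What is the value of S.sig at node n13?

1. n0.mk = 18  [given at root]
2. n0.val = true  [given at root]
3. n1.lim = false  [not S.val]
4. n1.env = true  [S.val == true]
5. n2.lim = true  [A₀.lim == false]
6. n2.env = true  [A₀.env or A₀.lim]
7. n3.lim = false  [A₀.lim == false]
8. n3.env = false  [A₀.env == false]
9. n4.mk = 5  [5]
10. n4.val = false  [A.env == true]
11. n5.lim = "uu"  [terminal]
12. n6.ok = false  [terminal]
13. n7.lim = "qq"  [terminal]
14. n4.sig = 9  [S.mk + 4]
15. n4.lab = 21  [S.mk + 16]
16. n3.wid = -5  [S.sig - 14]
17. n8.mk = 30  [A₁.wid + 35]
18. n8.val = false  [false]
19. n9.lim = false  [S₀.mk > 30]
20. n9.env = false  [S₀.mk > 30]
21. n10.wid = 24  [terminal]
22. n11.ok = false  [terminal]
23. n12.wid = true  [terminal]
24. n9.wid = -6  [-6]
25. n13.mk = 9  [S₀.mk * -2 + 69]
26. n13.val = true  [S₀.mk > 29]
27. n14.wid = true  [terminal]
28. n13.sig = 1  [S.mk - 8]
29. n13.lab = 3  [S.mk * 2 - 15]
30. n15.wid = 20  [terminal]
31. n8.sig = 18  [c.wid - 2]
32. n8.lab = -5  [-5]
33. n2.wid = 12  [S.lab + 17]
34. n16.lim = false  [false]
35. n16.env = true  [A₁.wid > 11]
36. n17.lim = false  [false]
37. n17.env = false  [A₀.env == false]
38. n18.lim = false  [A₀.lim == true]
39. n18.env = true  [true]
40. n19.ok = true  [terminal]
41. n18.wid = 18  [18]
42. n20.hot = 14  [14]
43. n21.wid = -8  [terminal]
44. n20.fin = 13  [B.hot - 1]
45. n20.wid = 29  [29]
46. n22.lim = "yw"  [terminal]
47. n17.wid = 26  [B.fin + 13]
48. n16.wid = 15  [A₁.wid * 2 - 37]
49. n1.wid = 25  [A₁.wid + 13]
50. n0.sig = 2  [A.wid - 23]
51. n0.lab = 9  [A.wid + S.mk - 34]

1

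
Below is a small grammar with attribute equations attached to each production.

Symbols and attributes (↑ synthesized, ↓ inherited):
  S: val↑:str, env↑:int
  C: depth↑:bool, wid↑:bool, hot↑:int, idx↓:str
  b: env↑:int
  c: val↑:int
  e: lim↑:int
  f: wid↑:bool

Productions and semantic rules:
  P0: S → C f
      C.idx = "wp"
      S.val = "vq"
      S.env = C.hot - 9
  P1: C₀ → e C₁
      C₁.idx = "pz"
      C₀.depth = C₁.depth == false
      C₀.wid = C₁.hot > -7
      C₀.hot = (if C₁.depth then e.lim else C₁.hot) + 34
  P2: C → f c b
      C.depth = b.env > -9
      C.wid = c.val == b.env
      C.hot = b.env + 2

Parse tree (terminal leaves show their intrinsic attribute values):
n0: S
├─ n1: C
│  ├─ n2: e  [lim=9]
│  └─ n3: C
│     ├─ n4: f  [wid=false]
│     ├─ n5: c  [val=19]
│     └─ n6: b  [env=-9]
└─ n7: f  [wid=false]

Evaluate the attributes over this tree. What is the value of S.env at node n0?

1. n1.idx = "wp"  ["wp"]
2. n2.lim = 9  [terminal]
3. n3.idx = "pz"  ["pz"]
4. n4.wid = false  [terminal]
5. n5.val = 19  [terminal]
6. n6.env = -9  [terminal]
7. n3.depth = false  [b.env > -9]
8. n3.wid = false  [c.val == b.env]
9. n3.hot = -7  [b.env + 2]
10. n1.depth = true  [C₁.depth == false]
11. n1.wid = false  [C₁.hot > -7]
12. n1.hot = 27  [(if C₁.depth then e.lim else C₁.hot) + 34]
13. n7.wid = false  [terminal]
14. n0.val = "vq"  ["vq"]
15. n0.env = 18  [C.hot - 9]

18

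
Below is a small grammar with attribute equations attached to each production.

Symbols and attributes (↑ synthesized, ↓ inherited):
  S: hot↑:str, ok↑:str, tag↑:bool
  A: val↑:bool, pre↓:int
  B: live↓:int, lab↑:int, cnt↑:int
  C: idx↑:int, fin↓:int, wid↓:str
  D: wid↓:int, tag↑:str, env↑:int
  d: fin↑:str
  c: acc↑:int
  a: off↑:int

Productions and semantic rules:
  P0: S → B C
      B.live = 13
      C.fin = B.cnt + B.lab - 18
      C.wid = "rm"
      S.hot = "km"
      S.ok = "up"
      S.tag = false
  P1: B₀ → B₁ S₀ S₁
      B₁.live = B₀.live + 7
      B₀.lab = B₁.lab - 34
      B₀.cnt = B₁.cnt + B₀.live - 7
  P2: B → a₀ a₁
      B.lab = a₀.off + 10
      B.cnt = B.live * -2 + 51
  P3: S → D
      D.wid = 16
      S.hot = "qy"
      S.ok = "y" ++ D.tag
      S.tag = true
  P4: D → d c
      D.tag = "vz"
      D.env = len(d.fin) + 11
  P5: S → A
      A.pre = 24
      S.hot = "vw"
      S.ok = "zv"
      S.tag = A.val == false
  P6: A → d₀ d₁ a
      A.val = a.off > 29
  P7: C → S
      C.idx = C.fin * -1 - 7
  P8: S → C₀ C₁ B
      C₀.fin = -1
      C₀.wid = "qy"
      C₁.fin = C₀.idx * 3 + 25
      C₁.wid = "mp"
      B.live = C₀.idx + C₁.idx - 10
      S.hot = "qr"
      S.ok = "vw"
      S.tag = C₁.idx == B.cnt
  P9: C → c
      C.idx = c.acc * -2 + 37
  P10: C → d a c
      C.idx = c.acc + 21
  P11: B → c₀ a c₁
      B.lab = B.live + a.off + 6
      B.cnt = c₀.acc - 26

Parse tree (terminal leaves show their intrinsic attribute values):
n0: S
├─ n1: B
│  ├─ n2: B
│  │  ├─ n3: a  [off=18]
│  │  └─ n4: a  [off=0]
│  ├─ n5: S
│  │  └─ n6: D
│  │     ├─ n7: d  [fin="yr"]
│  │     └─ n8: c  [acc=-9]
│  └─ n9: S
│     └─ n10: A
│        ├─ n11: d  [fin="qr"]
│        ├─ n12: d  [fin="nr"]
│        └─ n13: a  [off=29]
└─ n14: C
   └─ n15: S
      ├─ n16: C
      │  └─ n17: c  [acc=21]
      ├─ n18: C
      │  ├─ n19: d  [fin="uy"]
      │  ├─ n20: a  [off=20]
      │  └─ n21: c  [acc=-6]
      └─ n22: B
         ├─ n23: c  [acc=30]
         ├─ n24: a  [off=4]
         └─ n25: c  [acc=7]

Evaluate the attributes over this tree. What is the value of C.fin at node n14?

1. n1.live = 13  [13]
2. n2.live = 20  [B₀.live + 7]
3. n3.off = 18  [terminal]
4. n4.off = 0  [terminal]
5. n2.lab = 28  [a₀.off + 10]
6. n2.cnt = 11  [B.live * -2 + 51]
7. n6.wid = 16  [16]
8. n7.fin = "yr"  [terminal]
9. n8.acc = -9  [terminal]
10. n6.tag = "vz"  ["vz"]
11. n6.env = 13  [len(d.fin) + 11]
12. n5.hot = "qy"  ["qy"]
13. n5.ok = "yvz"  ["y" ++ D.tag]
14. n5.tag = true  [true]
15. n10.pre = 24  [24]
16. n11.fin = "qr"  [terminal]
17. n12.fin = "nr"  [terminal]
18. n13.off = 29  [terminal]
19. n10.val = false  [a.off > 29]
20. n9.hot = "vw"  ["vw"]
21. n9.ok = "zv"  ["zv"]
22. n9.tag = true  [A.val == false]
23. n1.lab = -6  [B₁.lab - 34]
24. n1.cnt = 17  [B₁.cnt + B₀.live - 7]
25. n14.fin = -7  [B.cnt + B.lab - 18]
26. n14.wid = "rm"  ["rm"]
27. n16.fin = -1  [-1]
28. n16.wid = "qy"  ["qy"]
29. n17.acc = 21  [terminal]
30. n16.idx = -5  [c.acc * -2 + 37]
31. n18.fin = 10  [C₀.idx * 3 + 25]
32. n18.wid = "mp"  ["mp"]
33. n19.fin = "uy"  [terminal]
34. n20.off = 20  [terminal]
35. n21.acc = -6  [terminal]
36. n18.idx = 15  [c.acc + 21]
37. n22.live = 0  [C₀.idx + C₁.idx - 10]
38. n23.acc = 30  [terminal]
39. n24.off = 4  [terminal]
40. n25.acc = 7  [terminal]
41. n22.lab = 10  [B.live + a.off + 6]
42. n22.cnt = 4  [c₀.acc - 26]
43. n15.hot = "qr"  ["qr"]
44. n15.ok = "vw"  ["vw"]
45. n15.tag = false  [C₁.idx == B.cnt]
46. n14.idx = 0  [C.fin * -1 - 7]
47. n0.hot = "km"  ["km"]
48. n0.ok = "up"  ["up"]
49. n0.tag = false  [false]

-7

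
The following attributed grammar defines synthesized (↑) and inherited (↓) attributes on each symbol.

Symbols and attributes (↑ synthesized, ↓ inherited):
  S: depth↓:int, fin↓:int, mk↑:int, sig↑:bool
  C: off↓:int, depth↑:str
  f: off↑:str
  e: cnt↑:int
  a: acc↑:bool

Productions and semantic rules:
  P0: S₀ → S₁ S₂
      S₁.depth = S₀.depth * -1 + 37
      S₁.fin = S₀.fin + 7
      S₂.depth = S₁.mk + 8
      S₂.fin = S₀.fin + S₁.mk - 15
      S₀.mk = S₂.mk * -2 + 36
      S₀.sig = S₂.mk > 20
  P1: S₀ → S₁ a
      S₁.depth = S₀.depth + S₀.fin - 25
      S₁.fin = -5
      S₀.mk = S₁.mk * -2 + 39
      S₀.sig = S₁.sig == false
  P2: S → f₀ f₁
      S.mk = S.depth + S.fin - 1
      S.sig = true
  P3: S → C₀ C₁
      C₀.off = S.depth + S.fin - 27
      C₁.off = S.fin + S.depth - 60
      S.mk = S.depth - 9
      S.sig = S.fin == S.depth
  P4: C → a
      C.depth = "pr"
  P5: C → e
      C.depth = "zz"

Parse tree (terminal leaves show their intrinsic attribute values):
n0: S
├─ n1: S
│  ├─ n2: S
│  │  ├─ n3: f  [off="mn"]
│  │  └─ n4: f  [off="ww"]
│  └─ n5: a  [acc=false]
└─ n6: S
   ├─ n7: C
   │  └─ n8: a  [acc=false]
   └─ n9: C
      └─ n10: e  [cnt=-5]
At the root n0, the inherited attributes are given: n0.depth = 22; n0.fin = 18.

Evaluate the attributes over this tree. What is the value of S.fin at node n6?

1. n0.depth = 22  [given at root]
2. n0.fin = 18  [given at root]
3. n1.depth = 15  [S₀.depth * -1 + 37]
4. n1.fin = 25  [S₀.fin + 7]
5. n2.depth = 15  [S₀.depth + S₀.fin - 25]
6. n2.fin = -5  [-5]
7. n3.off = "mn"  [terminal]
8. n4.off = "ww"  [terminal]
9. n2.mk = 9  [S.depth + S.fin - 1]
10. n2.sig = true  [true]
11. n5.acc = false  [terminal]
12. n1.mk = 21  [S₁.mk * -2 + 39]
13. n1.sig = false  [S₁.sig == false]
14. n6.depth = 29  [S₁.mk + 8]
15. n6.fin = 24  [S₀.fin + S₁.mk - 15]
16. n7.off = 26  [S.depth + S.fin - 27]
17. n8.acc = false  [terminal]
18. n7.depth = "pr"  ["pr"]
19. n9.off = -7  [S.fin + S.depth - 60]
20. n10.cnt = -5  [terminal]
21. n9.depth = "zz"  ["zz"]
22. n6.mk = 20  [S.depth - 9]
23. n6.sig = false  [S.fin == S.depth]
24. n0.mk = -4  [S₂.mk * -2 + 36]
25. n0.sig = false  [S₂.mk > 20]

24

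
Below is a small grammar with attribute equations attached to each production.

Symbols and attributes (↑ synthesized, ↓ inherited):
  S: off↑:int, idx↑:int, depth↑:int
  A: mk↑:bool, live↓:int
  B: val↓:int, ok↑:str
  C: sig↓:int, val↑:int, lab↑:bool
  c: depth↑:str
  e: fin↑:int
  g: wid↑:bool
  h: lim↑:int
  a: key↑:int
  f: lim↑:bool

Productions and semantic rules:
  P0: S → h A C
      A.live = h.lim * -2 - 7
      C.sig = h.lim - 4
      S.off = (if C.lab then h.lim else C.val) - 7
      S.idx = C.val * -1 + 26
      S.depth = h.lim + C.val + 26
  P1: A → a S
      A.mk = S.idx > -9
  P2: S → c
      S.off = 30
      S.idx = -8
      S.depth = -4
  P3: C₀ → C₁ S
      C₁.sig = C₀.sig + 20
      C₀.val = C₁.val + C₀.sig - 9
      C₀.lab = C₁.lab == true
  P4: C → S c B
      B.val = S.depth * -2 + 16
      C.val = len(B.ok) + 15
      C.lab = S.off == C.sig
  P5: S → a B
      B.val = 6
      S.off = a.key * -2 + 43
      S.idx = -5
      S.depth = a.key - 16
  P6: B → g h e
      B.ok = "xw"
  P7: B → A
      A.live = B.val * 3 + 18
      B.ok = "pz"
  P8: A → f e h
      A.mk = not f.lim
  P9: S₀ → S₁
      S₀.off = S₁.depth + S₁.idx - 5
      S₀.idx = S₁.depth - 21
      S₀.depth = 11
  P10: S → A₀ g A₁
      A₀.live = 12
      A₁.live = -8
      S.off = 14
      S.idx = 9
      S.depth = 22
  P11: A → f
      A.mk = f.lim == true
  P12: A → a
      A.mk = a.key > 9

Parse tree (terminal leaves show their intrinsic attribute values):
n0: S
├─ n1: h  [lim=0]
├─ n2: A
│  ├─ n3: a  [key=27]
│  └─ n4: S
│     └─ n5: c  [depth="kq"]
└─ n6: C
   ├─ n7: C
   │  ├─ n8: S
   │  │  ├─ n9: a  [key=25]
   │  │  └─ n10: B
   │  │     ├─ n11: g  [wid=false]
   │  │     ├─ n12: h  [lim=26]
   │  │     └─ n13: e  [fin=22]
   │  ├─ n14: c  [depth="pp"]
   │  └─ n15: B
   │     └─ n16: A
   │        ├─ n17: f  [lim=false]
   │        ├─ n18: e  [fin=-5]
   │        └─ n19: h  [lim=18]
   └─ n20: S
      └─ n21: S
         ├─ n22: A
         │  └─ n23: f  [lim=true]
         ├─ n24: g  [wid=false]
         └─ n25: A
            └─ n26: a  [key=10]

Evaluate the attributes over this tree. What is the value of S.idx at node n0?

1. n1.lim = 0  [terminal]
2. n2.live = -7  [h.lim * -2 - 7]
3. n3.key = 27  [terminal]
4. n5.depth = "kq"  [terminal]
5. n4.off = 30  [30]
6. n4.idx = -8  [-8]
7. n4.depth = -4  [-4]
8. n2.mk = true  [S.idx > -9]
9. n6.sig = -4  [h.lim - 4]
10. n7.sig = 16  [C₀.sig + 20]
11. n9.key = 25  [terminal]
12. n10.val = 6  [6]
13. n11.wid = false  [terminal]
14. n12.lim = 26  [terminal]
15. n13.fin = 22  [terminal]
16. n10.ok = "xw"  ["xw"]
17. n8.off = -7  [a.key * -2 + 43]
18. n8.idx = -5  [-5]
19. n8.depth = 9  [a.key - 16]
20. n14.depth = "pp"  [terminal]
21. n15.val = -2  [S.depth * -2 + 16]
22. n16.live = 12  [B.val * 3 + 18]
23. n17.lim = false  [terminal]
24. n18.fin = -5  [terminal]
25. n19.lim = 18  [terminal]
26. n16.mk = true  [not f.lim]
27. n15.ok = "pz"  ["pz"]
28. n7.val = 17  [len(B.ok) + 15]
29. n7.lab = false  [S.off == C.sig]
30. n22.live = 12  [12]
31. n23.lim = true  [terminal]
32. n22.mk = true  [f.lim == true]
33. n24.wid = false  [terminal]
34. n25.live = -8  [-8]
35. n26.key = 10  [terminal]
36. n25.mk = true  [a.key > 9]
37. n21.off = 14  [14]
38. n21.idx = 9  [9]
39. n21.depth = 22  [22]
40. n20.off = 26  [S₁.depth + S₁.idx - 5]
41. n20.idx = 1  [S₁.depth - 21]
42. n20.depth = 11  [11]
43. n6.val = 4  [C₁.val + C₀.sig - 9]
44. n6.lab = false  [C₁.lab == true]
45. n0.off = -3  [(if C.lab then h.lim else C.val) - 7]
46. n0.idx = 22  [C.val * -1 + 26]
47. n0.depth = 30  [h.lim + C.val + 26]

22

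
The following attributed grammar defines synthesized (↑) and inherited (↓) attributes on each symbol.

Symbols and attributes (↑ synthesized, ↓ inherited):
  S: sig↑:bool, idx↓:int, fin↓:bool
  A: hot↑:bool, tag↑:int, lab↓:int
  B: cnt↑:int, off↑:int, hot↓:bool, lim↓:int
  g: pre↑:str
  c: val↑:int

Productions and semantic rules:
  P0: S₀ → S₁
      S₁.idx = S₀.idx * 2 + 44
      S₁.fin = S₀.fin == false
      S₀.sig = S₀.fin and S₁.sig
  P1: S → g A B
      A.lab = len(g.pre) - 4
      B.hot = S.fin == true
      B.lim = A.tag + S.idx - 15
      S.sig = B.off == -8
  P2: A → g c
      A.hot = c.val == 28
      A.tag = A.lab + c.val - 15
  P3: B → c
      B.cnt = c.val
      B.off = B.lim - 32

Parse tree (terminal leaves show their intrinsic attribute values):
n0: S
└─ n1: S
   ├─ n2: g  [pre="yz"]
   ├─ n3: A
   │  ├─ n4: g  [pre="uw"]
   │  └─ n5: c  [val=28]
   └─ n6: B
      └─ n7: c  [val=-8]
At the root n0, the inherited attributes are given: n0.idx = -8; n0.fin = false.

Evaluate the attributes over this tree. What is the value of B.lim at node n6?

24

1. n0.idx = -8  [given at root]
2. n0.fin = false  [given at root]
3. n1.idx = 28  [S₀.idx * 2 + 44]
4. n1.fin = true  [S₀.fin == false]
5. n2.pre = "yz"  [terminal]
6. n3.lab = -2  [len(g.pre) - 4]
7. n4.pre = "uw"  [terminal]
8. n5.val = 28  [terminal]
9. n3.hot = true  [c.val == 28]
10. n3.tag = 11  [A.lab + c.val - 15]
11. n6.hot = true  [S.fin == true]
12. n6.lim = 24  [A.tag + S.idx - 15]
13. n7.val = -8  [terminal]
14. n6.cnt = -8  [c.val]
15. n6.off = -8  [B.lim - 32]
16. n1.sig = true  [B.off == -8]
17. n0.sig = false  [S₀.fin and S₁.sig]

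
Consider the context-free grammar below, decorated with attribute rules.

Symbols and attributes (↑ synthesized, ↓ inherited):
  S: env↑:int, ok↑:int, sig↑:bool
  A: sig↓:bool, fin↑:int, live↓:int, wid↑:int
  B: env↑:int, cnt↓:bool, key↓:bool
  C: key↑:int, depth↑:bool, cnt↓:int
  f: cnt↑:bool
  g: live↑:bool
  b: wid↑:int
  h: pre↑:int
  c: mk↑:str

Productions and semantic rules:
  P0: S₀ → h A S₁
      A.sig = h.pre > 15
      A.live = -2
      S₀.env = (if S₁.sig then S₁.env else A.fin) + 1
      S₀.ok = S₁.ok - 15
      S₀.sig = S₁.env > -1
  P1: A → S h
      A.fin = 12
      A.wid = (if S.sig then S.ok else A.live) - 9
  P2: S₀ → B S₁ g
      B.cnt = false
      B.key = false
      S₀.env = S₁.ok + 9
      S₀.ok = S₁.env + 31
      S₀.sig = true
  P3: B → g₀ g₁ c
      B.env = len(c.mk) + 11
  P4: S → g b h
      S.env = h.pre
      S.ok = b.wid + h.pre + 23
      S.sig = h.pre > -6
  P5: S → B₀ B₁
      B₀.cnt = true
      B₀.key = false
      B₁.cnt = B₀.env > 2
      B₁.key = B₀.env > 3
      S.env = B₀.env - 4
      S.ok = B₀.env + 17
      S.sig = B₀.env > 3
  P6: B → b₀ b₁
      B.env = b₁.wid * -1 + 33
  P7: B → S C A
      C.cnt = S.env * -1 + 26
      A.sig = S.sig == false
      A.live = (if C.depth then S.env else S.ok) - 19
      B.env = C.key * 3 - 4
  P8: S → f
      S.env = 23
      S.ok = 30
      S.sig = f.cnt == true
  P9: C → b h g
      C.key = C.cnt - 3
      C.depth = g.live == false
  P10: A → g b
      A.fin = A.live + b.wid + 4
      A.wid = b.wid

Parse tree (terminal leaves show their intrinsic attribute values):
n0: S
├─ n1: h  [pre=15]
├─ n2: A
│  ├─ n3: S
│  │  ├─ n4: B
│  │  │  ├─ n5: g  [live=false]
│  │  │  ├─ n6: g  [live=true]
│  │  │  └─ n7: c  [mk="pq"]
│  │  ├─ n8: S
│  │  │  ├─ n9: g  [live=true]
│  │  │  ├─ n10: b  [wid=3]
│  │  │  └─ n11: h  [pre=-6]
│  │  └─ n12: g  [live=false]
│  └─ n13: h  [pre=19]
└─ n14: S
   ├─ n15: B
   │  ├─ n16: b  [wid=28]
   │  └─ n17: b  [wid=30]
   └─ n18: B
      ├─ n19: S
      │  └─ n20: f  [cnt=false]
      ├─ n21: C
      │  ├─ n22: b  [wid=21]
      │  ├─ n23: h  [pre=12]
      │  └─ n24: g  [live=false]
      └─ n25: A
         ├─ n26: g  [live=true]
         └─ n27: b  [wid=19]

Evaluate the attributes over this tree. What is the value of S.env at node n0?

1. n1.pre = 15  [terminal]
2. n2.sig = false  [h.pre > 15]
3. n2.live = -2  [-2]
4. n4.cnt = false  [false]
5. n4.key = false  [false]
6. n5.live = false  [terminal]
7. n6.live = true  [terminal]
8. n7.mk = "pq"  [terminal]
9. n4.env = 13  [len(c.mk) + 11]
10. n9.live = true  [terminal]
11. n10.wid = 3  [terminal]
12. n11.pre = -6  [terminal]
13. n8.env = -6  [h.pre]
14. n8.ok = 20  [b.wid + h.pre + 23]
15. n8.sig = false  [h.pre > -6]
16. n12.live = false  [terminal]
17. n3.env = 29  [S₁.ok + 9]
18. n3.ok = 25  [S₁.env + 31]
19. n3.sig = true  [true]
20. n13.pre = 19  [terminal]
21. n2.fin = 12  [12]
22. n2.wid = 16  [(if S.sig then S.ok else A.live) - 9]
23. n15.cnt = true  [true]
24. n15.key = false  [false]
25. n16.wid = 28  [terminal]
26. n17.wid = 30  [terminal]
27. n15.env = 3  [b₁.wid * -1 + 33]
28. n18.cnt = true  [B₀.env > 2]
29. n18.key = false  [B₀.env > 3]
30. n20.cnt = false  [terminal]
31. n19.env = 23  [23]
32. n19.ok = 30  [30]
33. n19.sig = false  [f.cnt == true]
34. n21.cnt = 3  [S.env * -1 + 26]
35. n22.wid = 21  [terminal]
36. n23.pre = 12  [terminal]
37. n24.live = false  [terminal]
38. n21.key = 0  [C.cnt - 3]
39. n21.depth = true  [g.live == false]
40. n25.sig = true  [S.sig == false]
41. n25.live = 4  [(if C.depth then S.env else S.ok) - 19]
42. n26.live = true  [terminal]
43. n27.wid = 19  [terminal]
44. n25.fin = 27  [A.live + b.wid + 4]
45. n25.wid = 19  [b.wid]
46. n18.env = -4  [C.key * 3 - 4]
47. n14.env = -1  [B₀.env - 4]
48. n14.ok = 20  [B₀.env + 17]
49. n14.sig = false  [B₀.env > 3]
50. n0.env = 13  [(if S₁.sig then S₁.env else A.fin) + 1]
51. n0.ok = 5  [S₁.ok - 15]
52. n0.sig = false  [S₁.env > -1]

13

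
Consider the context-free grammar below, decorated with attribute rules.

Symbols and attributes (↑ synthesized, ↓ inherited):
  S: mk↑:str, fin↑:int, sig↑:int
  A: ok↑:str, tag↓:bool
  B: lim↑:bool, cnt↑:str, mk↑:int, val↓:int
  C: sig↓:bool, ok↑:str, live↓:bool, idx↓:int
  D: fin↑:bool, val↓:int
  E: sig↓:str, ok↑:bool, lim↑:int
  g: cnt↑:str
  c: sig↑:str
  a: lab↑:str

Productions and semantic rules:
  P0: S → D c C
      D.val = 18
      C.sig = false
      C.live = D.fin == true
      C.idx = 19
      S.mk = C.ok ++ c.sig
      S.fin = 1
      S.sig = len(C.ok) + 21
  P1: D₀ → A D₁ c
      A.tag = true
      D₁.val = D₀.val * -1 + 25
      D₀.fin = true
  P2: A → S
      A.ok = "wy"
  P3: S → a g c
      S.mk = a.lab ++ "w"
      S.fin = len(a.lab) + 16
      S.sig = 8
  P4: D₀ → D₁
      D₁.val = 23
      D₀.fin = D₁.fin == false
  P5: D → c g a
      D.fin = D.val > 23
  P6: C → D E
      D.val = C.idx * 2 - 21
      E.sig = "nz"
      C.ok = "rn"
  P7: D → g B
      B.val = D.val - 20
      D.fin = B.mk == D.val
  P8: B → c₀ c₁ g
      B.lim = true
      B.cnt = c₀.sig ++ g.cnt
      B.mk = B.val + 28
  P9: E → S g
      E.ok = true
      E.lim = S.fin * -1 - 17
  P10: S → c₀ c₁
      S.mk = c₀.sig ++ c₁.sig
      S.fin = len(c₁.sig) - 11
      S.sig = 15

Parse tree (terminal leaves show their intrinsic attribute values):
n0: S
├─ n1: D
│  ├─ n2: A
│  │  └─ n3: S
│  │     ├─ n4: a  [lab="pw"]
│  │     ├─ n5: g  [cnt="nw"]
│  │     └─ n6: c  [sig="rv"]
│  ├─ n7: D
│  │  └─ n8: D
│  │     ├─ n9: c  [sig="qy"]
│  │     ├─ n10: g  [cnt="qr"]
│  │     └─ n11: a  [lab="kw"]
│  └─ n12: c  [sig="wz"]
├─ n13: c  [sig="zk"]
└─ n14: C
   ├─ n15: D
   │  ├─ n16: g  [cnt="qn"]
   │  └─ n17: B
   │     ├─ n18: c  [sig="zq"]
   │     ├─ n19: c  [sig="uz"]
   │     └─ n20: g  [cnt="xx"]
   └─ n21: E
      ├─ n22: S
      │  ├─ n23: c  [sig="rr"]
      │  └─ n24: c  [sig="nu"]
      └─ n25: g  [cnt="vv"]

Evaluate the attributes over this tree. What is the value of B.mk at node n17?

1. n1.val = 18  [18]
2. n2.tag = true  [true]
3. n4.lab = "pw"  [terminal]
4. n5.cnt = "nw"  [terminal]
5. n6.sig = "rv"  [terminal]
6. n3.mk = "pww"  [a.lab ++ "w"]
7. n3.fin = 18  [len(a.lab) + 16]
8. n3.sig = 8  [8]
9. n2.ok = "wy"  ["wy"]
10. n7.val = 7  [D₀.val * -1 + 25]
11. n8.val = 23  [23]
12. n9.sig = "qy"  [terminal]
13. n10.cnt = "qr"  [terminal]
14. n11.lab = "kw"  [terminal]
15. n8.fin = false  [D.val > 23]
16. n7.fin = true  [D₁.fin == false]
17. n12.sig = "wz"  [terminal]
18. n1.fin = true  [true]
19. n13.sig = "zk"  [terminal]
20. n14.sig = false  [false]
21. n14.live = true  [D.fin == true]
22. n14.idx = 19  [19]
23. n15.val = 17  [C.idx * 2 - 21]
24. n16.cnt = "qn"  [terminal]
25. n17.val = -3  [D.val - 20]
26. n18.sig = "zq"  [terminal]
27. n19.sig = "uz"  [terminal]
28. n20.cnt = "xx"  [terminal]
29. n17.lim = true  [true]
30. n17.cnt = "zqxx"  [c₀.sig ++ g.cnt]
31. n17.mk = 25  [B.val + 28]
32. n15.fin = false  [B.mk == D.val]
33. n21.sig = "nz"  ["nz"]
34. n23.sig = "rr"  [terminal]
35. n24.sig = "nu"  [terminal]
36. n22.mk = "rrnu"  [c₀.sig ++ c₁.sig]
37. n22.fin = -9  [len(c₁.sig) - 11]
38. n22.sig = 15  [15]
39. n25.cnt = "vv"  [terminal]
40. n21.ok = true  [true]
41. n21.lim = -8  [S.fin * -1 - 17]
42. n14.ok = "rn"  ["rn"]
43. n0.mk = "rnzk"  [C.ok ++ c.sig]
44. n0.fin = 1  [1]
45. n0.sig = 23  [len(C.ok) + 21]

25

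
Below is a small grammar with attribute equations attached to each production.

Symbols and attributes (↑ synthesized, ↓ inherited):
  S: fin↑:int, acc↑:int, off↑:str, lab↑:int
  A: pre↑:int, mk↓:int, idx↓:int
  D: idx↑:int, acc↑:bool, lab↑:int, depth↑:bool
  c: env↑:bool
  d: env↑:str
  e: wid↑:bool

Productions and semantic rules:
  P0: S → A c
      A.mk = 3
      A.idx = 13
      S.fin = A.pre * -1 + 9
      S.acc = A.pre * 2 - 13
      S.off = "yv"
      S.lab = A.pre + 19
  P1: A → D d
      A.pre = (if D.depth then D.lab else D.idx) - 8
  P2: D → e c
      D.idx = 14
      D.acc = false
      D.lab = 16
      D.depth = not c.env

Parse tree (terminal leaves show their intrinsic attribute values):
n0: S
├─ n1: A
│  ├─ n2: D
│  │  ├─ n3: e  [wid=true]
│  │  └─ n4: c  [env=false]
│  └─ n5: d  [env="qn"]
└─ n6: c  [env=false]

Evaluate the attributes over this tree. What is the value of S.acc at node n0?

1. n1.mk = 3  [3]
2. n1.idx = 13  [13]
3. n3.wid = true  [terminal]
4. n4.env = false  [terminal]
5. n2.idx = 14  [14]
6. n2.acc = false  [false]
7. n2.lab = 16  [16]
8. n2.depth = true  [not c.env]
9. n5.env = "qn"  [terminal]
10. n1.pre = 8  [(if D.depth then D.lab else D.idx) - 8]
11. n6.env = false  [terminal]
12. n0.fin = 1  [A.pre * -1 + 9]
13. n0.acc = 3  [A.pre * 2 - 13]
14. n0.off = "yv"  ["yv"]
15. n0.lab = 27  [A.pre + 19]

3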